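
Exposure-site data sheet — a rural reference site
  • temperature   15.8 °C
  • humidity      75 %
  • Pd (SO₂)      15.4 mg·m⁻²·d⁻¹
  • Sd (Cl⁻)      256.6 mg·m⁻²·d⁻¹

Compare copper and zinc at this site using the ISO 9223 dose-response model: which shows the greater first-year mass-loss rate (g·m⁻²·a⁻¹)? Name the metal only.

copper: f(T) = -0.080·(T−10) [T>10 °C] = -0.4640
  SO₂ term: 0.0053·15.4^0.26·exp(0.059·75-0.4640) = 0.5666
  Sd branch = 0.01025·Sd^0.27·e^(0.036·RH+0.049·T) = 1.479 μm/a
  r_corr = 0.5666 + 1.479 = 2.046 μm/a
  mass loss = 2.046 μm/a × 8.96 g/cm³ = 18.33 g·m⁻²·a⁻¹
zinc: f(T) = -0.071·(T−10) [T>10 °C] = -0.4118
  SO₂ term: 0.0129·15.4^0.44·exp(0.046·75-0.4118) = 0.8965
  Cl⁻ term: 0.0175·256.6^0.57·exp(0.008·75+0.085·15.8) = 2.885
  r_corr = 0.8965 + 2.885 = 3.782 μm/a
  mass loss = 3.782 μm/a × 7.14 g/cm³ = 27 g·m⁻²·a⁻¹
Ordering by g·m⁻²·a⁻¹: zinc (27) > copper (18.3)

zinc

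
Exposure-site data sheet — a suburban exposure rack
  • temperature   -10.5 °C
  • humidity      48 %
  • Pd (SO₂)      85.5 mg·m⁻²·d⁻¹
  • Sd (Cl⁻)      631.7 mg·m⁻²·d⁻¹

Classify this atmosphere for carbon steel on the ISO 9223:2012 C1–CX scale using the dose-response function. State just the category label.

C2

carbon steel: f(T) = +0.150·(T−10) [T≤10 °C] = -3.0750
  Pd branch = 1.77·Pd^0.52·e^(0.02·RH+f) = 2.158 μm/a
  Sd branch = 0.102·Sd^0.62·e^(0.033·RH+0.04·T) = 17.8 μm/a
  r_corr = 2.158 + 17.8 = 19.96 μm/a
Category bounds: 1.3…25 μm/a bracket r_corr ⇒ C2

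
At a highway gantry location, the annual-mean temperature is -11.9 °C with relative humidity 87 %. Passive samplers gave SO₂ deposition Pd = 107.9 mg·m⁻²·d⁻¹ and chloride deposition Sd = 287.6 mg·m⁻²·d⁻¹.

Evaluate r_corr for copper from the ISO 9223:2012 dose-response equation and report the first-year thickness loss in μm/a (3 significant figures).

copper: temperature factor f = +0.126·(-21.9) = -2.7594
  SO₂ term: 0.0053·107.9^0.26·exp(0.059·87-2.7594) = 0.1922
  Sd branch = 0.01025·Sd^0.27·e^(0.036·RH+0.049·T) = 0.6047 μm/a
  sum: 0.1922 + 0.6047 → r_corr = 0.7969 μm/a

r_corr = 0.797 μm/a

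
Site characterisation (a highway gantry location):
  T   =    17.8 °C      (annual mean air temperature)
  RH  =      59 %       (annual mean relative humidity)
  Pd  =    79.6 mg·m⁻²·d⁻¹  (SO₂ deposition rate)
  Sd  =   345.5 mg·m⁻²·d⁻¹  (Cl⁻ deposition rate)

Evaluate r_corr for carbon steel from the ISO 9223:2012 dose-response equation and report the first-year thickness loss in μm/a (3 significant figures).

r_corr = 91.4 μm/a

carbon steel: temperature factor f = -0.054·(7.8) = -0.4212
  SO₂ term: 1.77·79.6^0.52·exp(0.02·59-0.4212) = 36.81
  Sd branch = 0.102·Sd^0.62·e^(0.033·RH+0.04·T) = 54.6 μm/a
  sum: 36.81 + 54.6 → r_corr = 91.42 μm/a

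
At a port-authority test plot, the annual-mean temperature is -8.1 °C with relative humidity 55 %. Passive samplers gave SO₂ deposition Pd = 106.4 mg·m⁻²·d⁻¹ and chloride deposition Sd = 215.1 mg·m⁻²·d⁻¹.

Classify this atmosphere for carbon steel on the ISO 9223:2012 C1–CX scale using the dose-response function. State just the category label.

carbon steel: temperature factor f = +0.150·(-18.1) = -2.7150
  Pd branch = 1.77·Pd^0.52·e^(0.02·RH+f) = 3.987 μm/a
  Cl⁻ term: 0.102·215.1^0.62·exp(0.033·55+0.04·-8.1) = 12.66
  sum: 3.987 + 12.66 → r_corr = 16.64 μm/a
ISO 9223 Table 2 (carbon steel): 1.3 < 16.6 ≤ 25 μm/a ⇒ C2

C2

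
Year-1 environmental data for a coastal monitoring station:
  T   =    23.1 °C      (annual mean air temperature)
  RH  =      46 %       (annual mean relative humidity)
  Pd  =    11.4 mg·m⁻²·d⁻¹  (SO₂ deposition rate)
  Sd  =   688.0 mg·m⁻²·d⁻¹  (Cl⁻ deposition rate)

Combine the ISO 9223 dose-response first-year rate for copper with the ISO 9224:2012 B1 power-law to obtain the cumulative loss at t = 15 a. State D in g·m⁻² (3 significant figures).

copper: T>10 °C ⇒ hinge -0.080·(23.1−10) = -1.0480
  Pd branch = 0.0053·Pd^0.26·e^(0.059·RH+f) = 0.0528 μm/a
  Cl⁻ term: 0.01025·688.0^0.27·exp(0.036·46+0.049·23.1) = 0.9719
  sum: 0.0528 + 0.9719 → r_corr = 1.025 μm/a
Power-law: D(15) = r_corr · 15^0.667
  D(15) = 1.025 × 15^0.667 = 1.025 × 6.088 = 6.238 μm
  Mass loss = 6.238 μm × 8.96 g/cm³ = 55.9 g·m⁻²

D(15) = 55.9 g·m⁻²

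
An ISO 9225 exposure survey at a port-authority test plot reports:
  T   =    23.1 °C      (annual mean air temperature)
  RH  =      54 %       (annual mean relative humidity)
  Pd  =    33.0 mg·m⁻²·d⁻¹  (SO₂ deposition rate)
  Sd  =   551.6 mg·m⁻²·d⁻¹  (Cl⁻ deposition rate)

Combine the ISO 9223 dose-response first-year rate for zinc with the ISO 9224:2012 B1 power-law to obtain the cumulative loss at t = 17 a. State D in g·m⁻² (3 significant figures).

zinc: f(T) = -0.071·(T−10) [T>10 °C] = -0.9301
  SO₂ term: 0.0129·33.0^0.44·exp(0.046·54-0.9301) = 0.2842
  Cl⁻ term: 0.0175·551.6^0.57·exp(0.008·54+0.085·23.1) = 7.016
  sum: 0.2842 + 7.016 → r_corr = 7.301 μm/a
ISO 9224: D(t) = r_corr · t^b with b = 0.813 (zinc, B1)
  D(17) = 7.301 × 17^0.813 = 7.301 × 10.01 = 73.07 μm
  Mass loss = 73.07 μm × 7.14 g/cm³ = 521.7 g·m⁻²

D(17) = 522 g·m⁻²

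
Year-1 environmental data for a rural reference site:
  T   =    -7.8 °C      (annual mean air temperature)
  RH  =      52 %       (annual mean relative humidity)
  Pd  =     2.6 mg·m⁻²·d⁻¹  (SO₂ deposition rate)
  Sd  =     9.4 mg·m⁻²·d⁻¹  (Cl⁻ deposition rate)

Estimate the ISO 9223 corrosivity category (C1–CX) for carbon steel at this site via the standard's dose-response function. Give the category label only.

C2

carbon steel: f(T) = +0.150·(T−10) [T≤10 °C] = -2.6700
  SO₂ term: 1.77·2.6^0.52·exp(0.02·52-2.6700) = 0.57
  Sd branch = 0.102·Sd^0.62·e^(0.033·RH+0.04·T) = 1.666 μm/a
  r_corr = 0.57 + 1.666 = 2.236 μm/a
Category bounds: 1.3…25 μm/a bracket r_corr ⇒ C2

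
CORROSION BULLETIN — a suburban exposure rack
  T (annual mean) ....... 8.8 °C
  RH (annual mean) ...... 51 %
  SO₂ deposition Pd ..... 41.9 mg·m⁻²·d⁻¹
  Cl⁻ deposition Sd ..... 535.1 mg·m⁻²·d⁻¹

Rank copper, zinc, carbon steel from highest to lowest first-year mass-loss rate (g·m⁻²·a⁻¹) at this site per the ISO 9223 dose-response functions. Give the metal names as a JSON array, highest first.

copper: T≤10 °C ⇒ hinge +0.126·(8.8−10) = -0.1512
  Pd branch = 0.0053·Pd^0.26·e^(0.059·RH+f) = 0.2439 μm/a
  Sd branch = 0.01025·Sd^0.27·e^(0.036·RH+0.049·T) = 0.5396 μm/a
  sum: 0.2439 + 0.5396 → r_corr = 0.7834 μm/a
  mass loss = 0.7834 μm/a × 8.96 g/cm³ = 7.02 g·m⁻²·a⁻¹
zinc: f(T) = +0.038·(T−10) [T≤10 °C] = -0.0456
  Pd branch = 0.0129·Pd^0.44·e^(0.046·RH+f) = 0.6659 μm/a
  Cl⁻ term: 0.0175·535.1^0.57·exp(0.008·51+0.085·8.8) = 1.997
  r_corr = 0.6659 + 1.997 = 2.663 μm/a
  mass loss = 2.663 μm/a × 7.14 g/cm³ = 19.01 g·m⁻²·a⁻¹
carbon steel: temperature factor f = +0.150·(-1.2) = -0.1800
  SO₂ term: 1.77·41.9^0.52·exp(0.02·51-0.1800) = 28.6
  Cl⁻ term: 0.102·535.1^0.62·exp(0.033·51+0.04·8.8) = 38.37
  r_corr = 28.6 + 38.37 = 66.97 μm/a
  mass loss = 66.97 μm/a × 7.85 g/cm³ = 525.7 g·m⁻²·a⁻¹
Ordering by g·m⁻²·a⁻¹: carbon steel (526) > zinc (19) > copper (7.02)

["carbon steel", "zinc", "copper"]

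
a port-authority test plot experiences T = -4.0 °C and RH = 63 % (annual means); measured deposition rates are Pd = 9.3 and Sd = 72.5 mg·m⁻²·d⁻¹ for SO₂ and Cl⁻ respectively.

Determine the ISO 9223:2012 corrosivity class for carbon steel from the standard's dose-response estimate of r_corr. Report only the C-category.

carbon steel: temperature factor f = +0.150·(-14.0) = -2.1000
  SO₂ term: 1.77·9.3^0.52·exp(0.02·63-2.1000) = 2.437
  Sd branch = 0.102·Sd^0.62·e^(0.033·RH+0.04·T) = 9.895 μm/a
  sum: 2.437 + 9.895 → r_corr = 12.33 μm/a
ISO 9223 Table 2 (carbon steel): 1.3 < 12.3 ≤ 25 μm/a ⇒ C2

C2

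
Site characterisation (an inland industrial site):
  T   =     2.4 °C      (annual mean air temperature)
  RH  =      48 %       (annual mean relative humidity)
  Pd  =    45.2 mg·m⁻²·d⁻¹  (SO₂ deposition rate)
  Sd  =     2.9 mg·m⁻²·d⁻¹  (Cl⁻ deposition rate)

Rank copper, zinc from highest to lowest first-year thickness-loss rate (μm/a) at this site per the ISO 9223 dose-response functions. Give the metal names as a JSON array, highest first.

["zinc", "copper"]

copper: T≤10 °C ⇒ hinge +0.126·(2.4−10) = -0.9576
  SO₂ term: 0.0053·45.2^0.26·exp(0.059·48-0.9576) = 0.09304
  Cl⁻ term: 0.01025·2.9^0.27·exp(0.036·48+0.049·2.4) = 0.08652
  r_corr = 0.09304 + 0.08652 = 0.1796 μm/a
zinc: T≤10 °C ⇒ hinge +0.038·(2.4−10) = -0.2888
  SO₂ term: 0.0129·45.2^0.44·exp(0.046·48-0.2888) = 0.4703
  Cl⁻ term: 0.0175·2.9^0.57·exp(0.008·48+0.085·2.4) = 0.05781
  r_corr = 0.4703 + 0.05781 = 0.5281 μm/a
Ordering by μm/a: zinc (0.528) > copper (0.18)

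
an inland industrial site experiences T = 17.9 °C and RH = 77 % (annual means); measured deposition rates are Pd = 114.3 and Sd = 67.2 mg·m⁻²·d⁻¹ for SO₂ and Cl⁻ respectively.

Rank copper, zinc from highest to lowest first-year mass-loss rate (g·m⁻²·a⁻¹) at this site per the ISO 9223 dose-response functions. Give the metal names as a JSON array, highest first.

copper: f(T) = -0.080·(T−10) [T>10 °C] = -0.6320
  Pd branch = 0.0053·Pd^0.26·e^(0.059·RH+f) = 0.9076 μm/a
  Cl⁻ term: 0.01025·67.2^0.27·exp(0.036·77+0.049·17.9) = 1.227
  sum: 0.9076 + 1.227 → r_corr = 2.135 μm/a
  mass loss = 2.135 μm/a × 8.96 g/cm³ = 19.13 g·m⁻²·a⁻¹
zinc: temperature factor f = -0.071·(7.9) = -0.5609
  SO₂ term: 0.0129·114.3^0.44·exp(0.046·77-0.5609) = 2.046
  Sd branch = 0.0175·Sd^0.57·e^(0.008·RH+0.085·T) = 1.633 μm/a
  r_corr = 2.046 + 1.633 = 3.678 μm/a
  mass loss = 3.678 μm/a × 7.14 g/cm³ = 26.26 g·m⁻²·a⁻¹
Ordering by g·m⁻²·a⁻¹: zinc (26.3) > copper (19.1)

["zinc", "copper"]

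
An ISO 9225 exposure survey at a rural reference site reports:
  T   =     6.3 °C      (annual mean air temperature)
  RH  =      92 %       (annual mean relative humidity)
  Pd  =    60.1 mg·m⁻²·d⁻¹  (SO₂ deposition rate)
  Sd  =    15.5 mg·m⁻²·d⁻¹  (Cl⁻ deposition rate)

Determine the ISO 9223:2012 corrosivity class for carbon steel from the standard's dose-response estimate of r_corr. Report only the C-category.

C4

carbon steel: T≤10 °C ⇒ hinge +0.150·(6.3−10) = -0.5550
  SO₂ term: 1.77·60.1^0.52·exp(0.02·92-0.5550) = 53.83
  Sd branch = 0.102·Sd^0.62·e^(0.033·RH+0.04·T) = 14.95 μm/a
  r_corr = 53.83 + 14.95 = 68.78 μm/a
ISO 9223 Table 2 (carbon steel): 50 < 68.8 ≤ 80 μm/a ⇒ C4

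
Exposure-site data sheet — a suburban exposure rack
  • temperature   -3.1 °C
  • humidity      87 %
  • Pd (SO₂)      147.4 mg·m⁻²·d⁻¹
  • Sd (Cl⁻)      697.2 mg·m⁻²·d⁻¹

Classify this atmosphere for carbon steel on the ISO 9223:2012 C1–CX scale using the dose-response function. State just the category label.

C5

carbon steel: temperature factor f = +0.150·(-13.1) = -1.9650
  SO₂ term: 1.77·147.4^0.52·exp(0.02·87-1.9650) = 18.96
  Cl⁻ term: 0.102·697.2^0.62·exp(0.033·87+0.04·-3.1) = 92.15
  r_corr = 18.96 + 92.15 = 111.1 μm/a
Category bounds: 80…200 μm/a bracket r_corr ⇒ C5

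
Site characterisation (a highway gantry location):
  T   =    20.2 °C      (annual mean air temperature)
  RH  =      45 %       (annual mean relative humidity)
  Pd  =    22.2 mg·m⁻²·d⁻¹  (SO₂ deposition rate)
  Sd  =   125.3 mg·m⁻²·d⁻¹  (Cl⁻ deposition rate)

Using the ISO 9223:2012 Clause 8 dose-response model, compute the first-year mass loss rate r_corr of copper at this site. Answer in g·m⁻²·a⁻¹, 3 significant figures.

r_corr = 5.27 g·m⁻²·a⁻¹

copper: temperature factor f = -0.080·(10.2) = -0.8160
  SO₂ term: 0.0053·22.2^0.26·exp(0.059·45-0.8160) = 0.07464
  Sd branch = 0.01025·Sd^0.27·e^(0.036·RH+0.049·T) = 0.5136 μm/a
  r_corr = 0.07464 + 0.5136 = 0.5882 μm/a
Convert to mass loss: 0.5882 μm/a × 8.96 g/cm³ = 5.27 g·m⁻²·a⁻¹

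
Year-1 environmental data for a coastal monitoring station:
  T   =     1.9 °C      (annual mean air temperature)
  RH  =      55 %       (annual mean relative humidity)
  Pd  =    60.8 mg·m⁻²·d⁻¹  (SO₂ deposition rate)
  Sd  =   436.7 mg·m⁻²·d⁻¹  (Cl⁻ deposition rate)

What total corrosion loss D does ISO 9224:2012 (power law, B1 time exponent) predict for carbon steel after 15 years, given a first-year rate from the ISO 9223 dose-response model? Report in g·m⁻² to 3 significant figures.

D(15) = 1.38e+03 g·m⁻²

carbon steel: temperature factor f = +0.150·(-8.1) = -1.2150
  SO₂ term: 1.77·60.8^0.52·exp(0.02·55-1.2150) = 13.36
  Sd branch = 0.102·Sd^0.62·e^(0.033·RH+0.04·T) = 29.29 μm/a
  sum: 13.36 + 29.29 → r_corr = 42.65 μm/a
Power-law: D(15) = r_corr · 15^0.523
  D(15) = 42.65 × 15^0.523 = 42.65 × 4.122 = 175.8 μm
  Mass loss = 175.8 μm × 7.85 g/cm³ = 1380 g·m⁻²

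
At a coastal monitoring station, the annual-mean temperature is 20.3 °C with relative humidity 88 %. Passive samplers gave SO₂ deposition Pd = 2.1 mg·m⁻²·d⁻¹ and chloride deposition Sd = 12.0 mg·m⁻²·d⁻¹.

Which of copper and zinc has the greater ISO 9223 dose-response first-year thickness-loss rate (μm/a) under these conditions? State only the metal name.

copper: f(T) = -0.080·(T−10) [T>10 °C] = -0.8240
  SO₂ term: 0.0053·2.1^0.26·exp(0.059·88-0.8240) = 0.5071
  Cl⁻ term: 0.01025·12.0^0.27·exp(0.036·88+0.049·20.3) = 1.288
  sum: 0.5071 + 1.288 → r_corr = 1.795 μm/a
zinc: f(T) = -0.071·(T−10) [T>10 °C] = -0.7313
  Pd branch = 0.0129·Pd^0.44·e^(0.046·RH+f) = 0.4929 μm/a
  Cl⁻ term: 0.0175·12.0^0.57·exp(0.008·88+0.085·20.3) = 0.819
  sum: 0.4929 + 0.819 → r_corr = 1.312 μm/a
Ordering by μm/a: copper (1.8) > zinc (1.31)

copper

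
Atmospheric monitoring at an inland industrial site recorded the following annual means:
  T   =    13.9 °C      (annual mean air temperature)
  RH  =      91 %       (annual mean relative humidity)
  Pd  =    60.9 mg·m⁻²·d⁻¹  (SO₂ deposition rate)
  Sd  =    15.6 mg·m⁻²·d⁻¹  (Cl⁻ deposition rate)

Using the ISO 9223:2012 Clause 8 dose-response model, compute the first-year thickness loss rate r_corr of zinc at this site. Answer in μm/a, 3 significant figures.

zinc: temperature factor f = -0.071·(3.9) = -0.2769
  sulphur-dioxide contribution → 3.922 μm/a
  chloride contribution → 0.5655 μm/a
  total first-year rate 4.488 μm/a

r_corr = 4.49 μm/a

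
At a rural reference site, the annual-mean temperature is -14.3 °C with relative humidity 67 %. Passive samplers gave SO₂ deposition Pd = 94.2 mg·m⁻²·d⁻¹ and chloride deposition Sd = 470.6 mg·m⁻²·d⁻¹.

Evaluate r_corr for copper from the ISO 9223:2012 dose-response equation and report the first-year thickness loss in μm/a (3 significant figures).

copper: temperature factor f = +0.126·(-24.3) = -3.0618
  Pd branch = 0.0053·Pd^0.26·e^(0.059·RH+f) = 0.04213 μm/a
  Sd branch = 0.01025·Sd^0.27·e^(0.036·RH+0.049·T) = 0.2989 μm/a
  sum: 0.04213 + 0.2989 → r_corr = 0.341 μm/a

r_corr = 0.341 μm/a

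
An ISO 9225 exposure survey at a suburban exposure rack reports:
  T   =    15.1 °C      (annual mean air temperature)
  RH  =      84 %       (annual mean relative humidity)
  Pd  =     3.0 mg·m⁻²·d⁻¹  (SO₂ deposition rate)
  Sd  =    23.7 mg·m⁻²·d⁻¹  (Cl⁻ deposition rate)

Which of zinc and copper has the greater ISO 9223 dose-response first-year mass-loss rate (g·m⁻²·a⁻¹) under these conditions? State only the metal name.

zinc: temperature factor f = -0.071·(5.1) = -0.3621
  SO₂ term: 0.0129·3.0^0.44·exp(0.046·84-0.3621) = 0.694
  Cl⁻ term: 0.0175·23.7^0.57·exp(0.008·84+0.085·15.1) = 0.7515
  r_corr = 0.694 + 0.7515 = 1.445 μm/a
  mass loss = 1.445 μm/a × 7.14 g/cm³ = 10.32 g·m⁻²·a⁻¹
copper: f(T) = -0.080·(T−10) [T>10 °C] = -0.4080
  SO₂ term: 0.0053·3.0^0.26·exp(0.059·84-0.4080) = 0.666
  Sd branch = 0.01025·Sd^0.27·e^(0.036·RH+0.049·T) = 1.039 μm/a
  sum: 0.666 + 1.039 → r_corr = 1.705 μm/a
  mass loss = 1.705 μm/a × 8.96 g/cm³ = 15.28 g·m⁻²·a⁻¹
Ordering by g·m⁻²·a⁻¹: copper (15.3) > zinc (10.3)

copper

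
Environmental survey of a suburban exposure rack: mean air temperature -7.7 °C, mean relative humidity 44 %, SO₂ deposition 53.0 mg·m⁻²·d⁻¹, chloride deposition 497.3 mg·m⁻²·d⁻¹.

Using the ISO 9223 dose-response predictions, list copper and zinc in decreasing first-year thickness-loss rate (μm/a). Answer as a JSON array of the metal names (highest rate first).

copper: temperature factor f = +0.126·(-17.7) = -2.2302
  SO₂ term: 0.0053·53.0^0.26·exp(0.059·44-2.2302) = 0.02145
  Sd branch = 0.01025·Sd^0.27·e^(0.036·RH+0.049·T) = 0.1832 μm/a
  sum: 0.02145 + 0.1832 → r_corr = 0.2046 μm/a
zinc: temperature factor f = +0.038·(-17.7) = -0.6726
  Pd branch = 0.0129·Pd^0.44·e^(0.046·RH+f) = 0.2859 μm/a
  Cl⁻ term: 0.0175·497.3^0.57·exp(0.008·44+0.085·-7.7) = 0.4454
  sum: 0.2859 + 0.4454 → r_corr = 0.7313 μm/a
Ordering by μm/a: zinc (0.731) > copper (0.205)

["zinc", "copper"]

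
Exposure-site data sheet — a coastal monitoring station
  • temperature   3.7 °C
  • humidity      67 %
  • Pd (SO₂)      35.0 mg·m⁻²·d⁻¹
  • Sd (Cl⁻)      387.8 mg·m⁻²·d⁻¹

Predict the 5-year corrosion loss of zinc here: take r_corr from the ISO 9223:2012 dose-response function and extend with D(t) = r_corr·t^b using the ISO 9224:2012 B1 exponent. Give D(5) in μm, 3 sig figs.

D(5) = 8.45 μm

zinc: temperature factor f = +0.038·(-6.3) = -0.2394
  sulphur-dioxide contribution → 1.058 μm/a
  chloride contribution → 1.224 μm/a
  ⇒ r_corr(zinc) = 2.282 μm/a
Power-law: D(5) = r_corr · 5^0.813
  D(5) = 2.282 × 5^0.813 = 2.282 × 3.701 = 8.446 μm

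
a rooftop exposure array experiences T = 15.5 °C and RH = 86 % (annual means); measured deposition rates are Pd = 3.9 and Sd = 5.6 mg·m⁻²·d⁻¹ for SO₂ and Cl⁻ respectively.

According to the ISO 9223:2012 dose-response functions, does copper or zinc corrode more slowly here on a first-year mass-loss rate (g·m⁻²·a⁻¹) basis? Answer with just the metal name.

zinc

copper: T>10 °C ⇒ hinge -0.080·(15.5−10) = -0.4400
  Pd branch = 0.0053·Pd^0.26·e^(0.059·RH+f) = 0.7771 μm/a
  Sd branch = 0.01025·Sd^0.27·e^(0.036·RH+0.049·T) = 0.7712 μm/a
  r_corr = 0.7771 + 0.7712 = 1.548 μm/a
  mass loss = 1.548 μm/a × 8.96 g/cm³ = 13.87 g·m⁻²·a⁻¹
zinc: f(T) = -0.071·(T−10) [T>10 °C] = -0.3905
  SO₂ term: 0.0129·3.9^0.44·exp(0.046·86-0.3905) = 0.8301
  Cl⁻ term: 0.0175·5.6^0.57·exp(0.008·86+0.085·15.5) = 0.3471
  sum: 0.8301 + 0.3471 → r_corr = 1.177 μm/a
  mass loss = 1.177 μm/a × 7.14 g/cm³ = 8.405 g·m⁻²·a⁻¹
Ordering by g·m⁻²·a⁻¹: copper (13.9) > zinc (8.41)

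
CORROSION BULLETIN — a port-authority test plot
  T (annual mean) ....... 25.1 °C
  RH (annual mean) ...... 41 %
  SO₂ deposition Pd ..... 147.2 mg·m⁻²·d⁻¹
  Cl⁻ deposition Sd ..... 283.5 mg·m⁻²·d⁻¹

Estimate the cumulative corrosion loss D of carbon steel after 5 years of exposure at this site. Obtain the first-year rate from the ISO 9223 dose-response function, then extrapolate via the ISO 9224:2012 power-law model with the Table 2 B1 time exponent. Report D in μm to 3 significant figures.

carbon steel: T>10 °C ⇒ hinge -0.054·(25.1−10) = -0.8154
  sulphur-dioxide contribution → 23.84 μm/a
  chloride contribution → 35.71 μm/a
  ⇒ r_corr(carbon steel) = 59.55 μm/a
Power-law: D(5) = r_corr · 5^0.523
  D(5) = 59.55 × 5^0.523 = 59.55 × 2.32 = 138.2 μm

D(5) = 138 μm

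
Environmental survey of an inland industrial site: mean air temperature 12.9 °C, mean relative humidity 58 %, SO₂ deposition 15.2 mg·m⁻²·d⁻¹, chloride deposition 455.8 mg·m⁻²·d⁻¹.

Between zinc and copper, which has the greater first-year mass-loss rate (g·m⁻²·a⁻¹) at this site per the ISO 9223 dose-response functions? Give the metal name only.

zinc: temperature factor f = -0.071·(2.9) = -0.2059
  SO₂ term: 0.0129·15.2^0.44·exp(0.046·58-0.2059) = 0.501
  Sd branch = 0.0175·Sd^0.57·e^(0.008·RH+0.085·T) = 2.731 μm/a
  sum: 0.501 + 2.731 → r_corr = 3.232 μm/a
  mass loss = 3.232 μm/a × 7.14 g/cm³ = 23.07 g·m⁻²·a⁻¹
copper: f(T) = -0.080·(T−10) [T>10 °C] = -0.2320
  SO₂ term: 0.0053·15.2^0.26·exp(0.059·58-0.2320) = 0.2612
  Cl⁻ term: 0.01025·455.8^0.27·exp(0.036·58+0.049·12.9) = 0.8127
  r_corr = 0.2612 + 0.8127 = 1.074 μm/a
  mass loss = 1.074 μm/a × 8.96 g/cm³ = 9.622 g·m⁻²·a⁻¹
Ordering by g·m⁻²·a⁻¹: zinc (23.1) > copper (9.62)

zinc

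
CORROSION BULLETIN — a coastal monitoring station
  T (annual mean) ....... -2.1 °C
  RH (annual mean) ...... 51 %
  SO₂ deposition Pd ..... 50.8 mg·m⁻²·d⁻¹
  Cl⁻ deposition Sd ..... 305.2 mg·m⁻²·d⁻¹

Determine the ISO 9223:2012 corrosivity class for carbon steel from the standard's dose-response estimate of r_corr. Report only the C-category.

carbon steel: T≤10 °C ⇒ hinge +0.150·(-2.1−10) = -1.8150
  SO₂ term: 1.77·50.8^0.52·exp(0.02·51-1.8150) = 6.163
  Sd branch = 0.102·Sd^0.62·e^(0.033·RH+0.04·T) = 17.52 μm/a
  sum: 6.163 + 17.52 → r_corr = 23.68 μm/a
Category bounds: 1.3…25 μm/a bracket r_corr ⇒ C2

C2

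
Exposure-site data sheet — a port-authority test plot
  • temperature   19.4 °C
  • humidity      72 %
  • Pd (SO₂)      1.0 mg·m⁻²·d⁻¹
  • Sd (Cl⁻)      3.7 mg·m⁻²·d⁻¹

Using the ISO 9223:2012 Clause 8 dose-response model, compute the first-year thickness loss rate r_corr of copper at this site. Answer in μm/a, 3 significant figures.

copper: f(T) = -0.080·(T−10) [T>10 °C] = -0.7520
  sulphur-dioxide contribution → 0.1748 μm/a
  chloride contribution → 0.5043 μm/a
  total first-year rate 0.6791 μm/a

r_corr = 0.679 μm/a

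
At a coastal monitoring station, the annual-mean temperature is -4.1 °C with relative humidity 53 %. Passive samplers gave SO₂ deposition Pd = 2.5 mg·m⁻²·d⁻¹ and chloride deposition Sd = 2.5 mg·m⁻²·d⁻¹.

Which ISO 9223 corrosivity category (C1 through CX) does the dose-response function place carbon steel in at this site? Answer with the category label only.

C2

carbon steel: f(T) = +0.150·(T−10) [T≤10 °C] = -2.1150
  SO₂ term: 1.77·2.5^0.52·exp(0.02·53-2.1150) = 0.9925
  Sd branch = 0.102·Sd^0.62·e^(0.033·RH+0.04·T) = 0.8784 μm/a
  sum: 0.9925 + 0.8784 → r_corr = 1.871 μm/a
1.87 μm/a falls in (1.3, 25] for carbon steel → category C2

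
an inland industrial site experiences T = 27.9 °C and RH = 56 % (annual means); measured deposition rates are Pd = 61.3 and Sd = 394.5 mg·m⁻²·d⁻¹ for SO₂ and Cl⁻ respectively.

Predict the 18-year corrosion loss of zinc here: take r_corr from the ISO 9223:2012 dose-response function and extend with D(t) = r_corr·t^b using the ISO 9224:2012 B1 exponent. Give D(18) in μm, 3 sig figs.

zinc: T>10 °C ⇒ hinge -0.071·(27.9−10) = -1.2709
  sulphur-dioxide contribution → 0.291 μm/a
  chloride contribution → 8.857 μm/a
  ⇒ r_corr(zinc) = 9.148 μm/a
Power-law: D(18) = r_corr · 18^0.813
  D(18) = 9.148 × 18^0.813 = 9.148 × 10.48 = 95.91 μm

D(18) = 95.9 μm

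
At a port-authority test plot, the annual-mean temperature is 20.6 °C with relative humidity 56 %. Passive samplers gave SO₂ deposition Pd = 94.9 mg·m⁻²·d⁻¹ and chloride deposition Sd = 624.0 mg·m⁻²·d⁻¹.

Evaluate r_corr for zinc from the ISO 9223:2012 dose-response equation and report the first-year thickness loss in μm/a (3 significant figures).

r_corr = 6.78 μm/a

zinc: T>10 °C ⇒ hinge -0.071·(20.6−10) = -0.7526
  sulphur-dioxide contribution → 0.5922 μm/a
  chloride contribution → 6.185 μm/a
  ⇒ r_corr(zinc) = 6.777 μm/a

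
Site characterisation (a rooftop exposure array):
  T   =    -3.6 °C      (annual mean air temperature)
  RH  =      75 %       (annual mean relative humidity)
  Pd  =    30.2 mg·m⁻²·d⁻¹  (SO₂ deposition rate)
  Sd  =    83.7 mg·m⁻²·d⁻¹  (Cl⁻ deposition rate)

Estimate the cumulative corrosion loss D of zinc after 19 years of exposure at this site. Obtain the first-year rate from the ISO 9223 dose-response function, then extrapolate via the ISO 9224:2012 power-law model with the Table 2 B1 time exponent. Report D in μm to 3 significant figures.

D(19) = 15.1 μm

zinc: T≤10 °C ⇒ hinge +0.038·(-3.6−10) = -0.5168
  Pd branch = 0.0129·Pd^0.44·e^(0.046·RH+f) = 1.086 μm/a
  Cl⁻ term: 0.0175·83.7^0.57·exp(0.008·75+0.085·-3.6) = 0.2929
  r_corr = 1.086 + 0.2929 = 1.378 μm/a
ISO 9224: D(t) = r_corr · t^b with b = 0.813 (zinc, B1)
  D(19) = 1.378 × 19^0.813 = 1.378 × 10.96 = 15.1 μm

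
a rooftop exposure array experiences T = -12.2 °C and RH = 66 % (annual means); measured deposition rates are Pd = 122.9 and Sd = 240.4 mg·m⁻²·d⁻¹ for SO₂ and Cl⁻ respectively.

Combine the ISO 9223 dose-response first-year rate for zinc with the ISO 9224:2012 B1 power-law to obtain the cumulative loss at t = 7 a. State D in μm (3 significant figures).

zinc: temperature factor f = +0.038·(-22.2) = -0.8436
  sulphur-dioxide contribution → 0.9597 μm/a
  chloride contribution → 0.2394 μm/a
  total first-year rate 1.199 μm/a
Power-law: D(7) = r_corr · 7^0.813
  D(7) = 1.199 × 7^0.813 = 1.199 × 4.865 = 5.833 μm

D(7) = 5.83 μm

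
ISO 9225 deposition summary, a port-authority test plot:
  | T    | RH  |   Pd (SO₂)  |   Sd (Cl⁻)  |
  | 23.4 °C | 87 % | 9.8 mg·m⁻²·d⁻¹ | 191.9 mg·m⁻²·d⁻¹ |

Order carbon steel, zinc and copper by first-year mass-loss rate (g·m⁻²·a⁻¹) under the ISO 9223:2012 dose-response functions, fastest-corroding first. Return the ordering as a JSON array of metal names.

carbon steel: f(T) = -0.054·(T−10) [T>10 °C] = -0.7236
  sulphur-dioxide contribution → 16.03 μm/a
  chloride contribution → 119.5 μm/a
  ⇒ r_corr(carbon steel) = 135.6 μm/a
  mass loss = 135.6 μm/a × 7.85 g/cm³ = 1064 g·m⁻²·a⁻¹
zinc: T>10 °C ⇒ hinge -0.071·(23.4−10) = -0.9514
  sulphur-dioxide contribution → 0.744 μm/a
  chloride contribution → 5.134 μm/a
  ⇒ r_corr(zinc) = 5.878 μm/a
  mass loss = 5.878 μm/a × 7.14 g/cm³ = 41.97 g·m⁻²·a⁻¹
copper: temperature factor f = -0.080·(13.4) = -1.0720
  sulphur-dioxide contribution → 0.5568 μm/a
  chloride contribution → 3.057 μm/a
  ⇒ r_corr(copper) = 3.614 μm/a
  mass loss = 3.614 μm/a × 8.96 g/cm³ = 32.38 g·m⁻²·a⁻¹
Ordering by g·m⁻²·a⁻¹: carbon steel (1060) > zinc (42) > copper (32.4)

["carbon steel", "zinc", "copper"]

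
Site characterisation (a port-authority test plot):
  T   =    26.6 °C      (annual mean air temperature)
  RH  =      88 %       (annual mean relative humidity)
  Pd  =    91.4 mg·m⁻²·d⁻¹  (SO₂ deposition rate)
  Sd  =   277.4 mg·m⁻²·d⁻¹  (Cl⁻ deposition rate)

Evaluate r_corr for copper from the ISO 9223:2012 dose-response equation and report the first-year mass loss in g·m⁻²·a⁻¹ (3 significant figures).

r_corr = 44.0 g·m⁻²·a⁻¹

copper: T>10 °C ⇒ hinge -0.080·(26.6−10) = -1.3280
  sulphur-dioxide contribution → 0.817 μm/a
  chloride contribution → 4.095 μm/a
  ⇒ r_corr(copper) = 4.912 μm/a
Convert to mass loss: 4.912 μm/a × 8.96 g/cm³ = 44.01 g·m⁻²·a⁻¹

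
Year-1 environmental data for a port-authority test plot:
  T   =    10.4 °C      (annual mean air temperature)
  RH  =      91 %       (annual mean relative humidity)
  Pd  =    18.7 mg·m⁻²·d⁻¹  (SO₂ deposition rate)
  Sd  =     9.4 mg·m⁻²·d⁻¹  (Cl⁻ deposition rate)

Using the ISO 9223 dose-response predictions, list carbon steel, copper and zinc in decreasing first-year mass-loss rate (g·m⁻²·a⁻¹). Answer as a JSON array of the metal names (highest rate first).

carbon steel: f(T) = -0.054·(T−10) [T>10 °C] = -0.0216
  SO₂ term: 1.77·18.7^0.52·exp(0.02·91-0.0216) = 49.02
  Cl⁻ term: 0.102·9.4^0.62·exp(0.033·91+0.04·10.4) = 12.5
  sum: 49.02 + 12.5 → r_corr = 61.52 μm/a
  mass loss = 61.52 μm/a × 7.85 g/cm³ = 482.9 g·m⁻²·a⁻¹
copper: T>10 °C ⇒ hinge -0.080·(10.4−10) = -0.0320
  SO₂ term: 0.0053·18.7^0.26·exp(0.059·91-0.0320) = 2.359
  Cl⁻ term: 0.01025·9.4^0.27·exp(0.036·91+0.049·10.4) = 0.8271
  sum: 2.359 + 0.8271 → r_corr = 3.186 μm/a
  mass loss = 3.186 μm/a × 8.96 g/cm³ = 28.55 g·m⁻²·a⁻¹
zinc: f(T) = -0.071·(T−10) [T>10 °C] = -0.0284
  SO₂ term: 0.0129·18.7^0.44·exp(0.046·91-0.0284) = 2.991
  Sd branch = 0.0175·Sd^0.57·e^(0.008·RH+0.085·T) = 0.3146 μm/a
  r_corr = 2.991 + 0.3146 = 3.306 μm/a
  mass loss = 3.306 μm/a × 7.14 g/cm³ = 23.6 g·m⁻²·a⁻¹
Ordering by g·m⁻²·a⁻¹: carbon steel (483) > copper (28.5) > zinc (23.6)

["carbon steel", "copper", "zinc"]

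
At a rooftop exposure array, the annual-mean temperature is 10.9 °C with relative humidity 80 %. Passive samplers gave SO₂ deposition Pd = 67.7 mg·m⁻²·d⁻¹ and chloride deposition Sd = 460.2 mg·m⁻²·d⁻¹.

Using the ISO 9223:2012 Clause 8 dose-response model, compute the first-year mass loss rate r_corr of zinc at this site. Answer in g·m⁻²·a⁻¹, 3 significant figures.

r_corr = 41.6 g·m⁻²·a⁻¹

zinc: f(T) = -0.071·(T−10) [T>10 °C] = -0.0639
  sulphur-dioxide contribution → 3.065 μm/a
  chloride contribution → 2.762 μm/a
  ⇒ r_corr(zinc) = 5.828 μm/a
Convert to mass loss: 5.828 μm/a × 7.14 g/cm³ = 41.61 g·m⁻²·a⁻¹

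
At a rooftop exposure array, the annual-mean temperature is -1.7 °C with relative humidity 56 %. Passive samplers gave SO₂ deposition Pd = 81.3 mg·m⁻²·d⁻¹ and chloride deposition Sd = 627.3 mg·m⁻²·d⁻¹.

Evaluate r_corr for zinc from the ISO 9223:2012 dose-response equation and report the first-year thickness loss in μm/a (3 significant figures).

zinc: f(T) = +0.038·(T−10) [T≤10 °C] = -0.4446
  Pd branch = 0.0129·Pd^0.44·e^(0.046·RH+f) = 0.7528 μm/a
  Cl⁻ term: 0.0175·627.3^0.57·exp(0.008·56+0.085·-1.7) = 0.932
  sum: 0.7528 + 0.932 → r_corr = 1.685 μm/a

r_corr = 1.68 μm/a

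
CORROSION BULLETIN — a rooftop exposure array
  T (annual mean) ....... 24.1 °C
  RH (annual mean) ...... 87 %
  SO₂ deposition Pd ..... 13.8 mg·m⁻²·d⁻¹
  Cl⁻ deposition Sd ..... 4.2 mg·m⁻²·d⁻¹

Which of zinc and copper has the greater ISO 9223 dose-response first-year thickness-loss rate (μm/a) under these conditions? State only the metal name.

copper

zinc: T>10 °C ⇒ hinge -0.071·(24.1−10) = -1.0011
  sulphur-dioxide contribution → 0.823 μm/a
  chloride contribution → 0.6169 μm/a
  ⇒ r_corr(zinc) = 1.44 μm/a
copper: T>10 °C ⇒ hinge -0.080·(24.1−10) = -1.1280
  sulphur-dioxide contribution → 0.5754 μm/a
  chloride contribution → 1.127 μm/a
  total first-year rate 1.703 μm/a
Ordering by μm/a: copper (1.7) > zinc (1.44)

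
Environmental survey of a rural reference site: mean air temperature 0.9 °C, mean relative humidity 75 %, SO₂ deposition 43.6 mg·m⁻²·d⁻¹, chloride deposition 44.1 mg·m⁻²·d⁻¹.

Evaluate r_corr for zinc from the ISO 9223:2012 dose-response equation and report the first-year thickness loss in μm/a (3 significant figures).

zinc: f(T) = +0.038·(T−10) [T≤10 °C] = -0.3458
  sulphur-dioxide contribution → 1.514 μm/a
  chloride contribution → 0.298 μm/a
  total first-year rate 1.812 μm/a

r_corr = 1.81 μm/a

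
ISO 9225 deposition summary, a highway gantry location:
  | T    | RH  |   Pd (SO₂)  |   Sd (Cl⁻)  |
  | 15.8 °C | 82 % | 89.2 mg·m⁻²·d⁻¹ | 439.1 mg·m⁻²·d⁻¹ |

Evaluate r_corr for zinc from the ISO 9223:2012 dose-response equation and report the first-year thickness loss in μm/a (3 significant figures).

zinc: T>10 °C ⇒ hinge -0.071·(15.8−10) = -0.4118
  SO₂ term: 0.0129·89.2^0.44·exp(0.046·82-0.4118) = 2.68
  Cl⁻ term: 0.0175·439.1^0.57·exp(0.008·82+0.085·15.8) = 4.144
  r_corr = 2.68 + 4.144 = 6.824 μm/a

r_corr = 6.82 μm/a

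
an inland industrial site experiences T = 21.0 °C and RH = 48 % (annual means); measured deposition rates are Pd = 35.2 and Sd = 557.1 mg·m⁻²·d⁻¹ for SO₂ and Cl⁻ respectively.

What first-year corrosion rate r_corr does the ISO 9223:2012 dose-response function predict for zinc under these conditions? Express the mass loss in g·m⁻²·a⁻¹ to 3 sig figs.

r_corr = 42.0 g·m⁻²·a⁻¹

zinc: temperature factor f = -0.071·(11.0) = -0.7810
  Pd branch = 0.0129·Pd^0.44·e^(0.046·RH+f) = 0.2575 μm/a
  Cl⁻ term: 0.0175·557.1^0.57·exp(0.008·48+0.085·21.0) = 5.626
  sum: 0.2575 + 5.626 → r_corr = 5.884 μm/a
Convert to mass loss: 5.884 μm/a × 7.14 g/cm³ = 42.01 g·m⁻²·a⁻¹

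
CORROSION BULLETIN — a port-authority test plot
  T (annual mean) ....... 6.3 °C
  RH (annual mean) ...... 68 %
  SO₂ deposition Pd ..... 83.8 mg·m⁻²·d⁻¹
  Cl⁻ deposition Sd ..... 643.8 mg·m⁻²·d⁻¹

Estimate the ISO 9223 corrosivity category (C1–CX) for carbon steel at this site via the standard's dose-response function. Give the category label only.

C5

carbon steel: temperature factor f = +0.150·(-3.7) = -0.5550
  Pd branch = 1.77·Pd^0.52·e^(0.02·RH+f) = 39.6 μm/a
  Sd branch = 0.102·Sd^0.62·e^(0.033·RH+0.04·T) = 68.24 μm/a
  r_corr = 39.6 + 68.24 = 107.8 μm/a
Category bounds: 80…200 μm/a bracket r_corr ⇒ C5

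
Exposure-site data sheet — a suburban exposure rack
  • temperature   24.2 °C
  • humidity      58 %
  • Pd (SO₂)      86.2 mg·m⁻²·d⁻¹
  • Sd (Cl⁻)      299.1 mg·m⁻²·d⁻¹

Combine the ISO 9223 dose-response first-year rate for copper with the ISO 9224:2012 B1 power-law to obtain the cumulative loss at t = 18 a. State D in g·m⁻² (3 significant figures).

copper: temperature factor f = -0.080·(14.2) = -1.1360
  sulphur-dioxide contribution → 0.1661 μm/a
  chloride contribution → 1.262 μm/a
  total first-year rate 1.428 μm/a
Power-law: D(18) = r_corr · 18^0.667
  D(18) = 1.428 × 18^0.667 = 1.428 × 6.875 = 9.816 μm
  Mass loss = 9.816 μm × 8.96 g/cm³ = 87.96 g·m⁻²

D(18) = 88.0 g·m⁻²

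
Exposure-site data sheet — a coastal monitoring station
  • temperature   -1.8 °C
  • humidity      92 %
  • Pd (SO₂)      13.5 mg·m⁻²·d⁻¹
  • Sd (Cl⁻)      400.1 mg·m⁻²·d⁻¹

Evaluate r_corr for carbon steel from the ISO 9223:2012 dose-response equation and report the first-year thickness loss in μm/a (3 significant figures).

carbon steel: temperature factor f = +0.150·(-11.8) = -1.7700
  sulphur-dioxide contribution → 7.348 μm/a
  chloride contribution → 81.13 μm/a
  ⇒ r_corr(carbon steel) = 88.48 μm/a

r_corr = 88.5 μm/a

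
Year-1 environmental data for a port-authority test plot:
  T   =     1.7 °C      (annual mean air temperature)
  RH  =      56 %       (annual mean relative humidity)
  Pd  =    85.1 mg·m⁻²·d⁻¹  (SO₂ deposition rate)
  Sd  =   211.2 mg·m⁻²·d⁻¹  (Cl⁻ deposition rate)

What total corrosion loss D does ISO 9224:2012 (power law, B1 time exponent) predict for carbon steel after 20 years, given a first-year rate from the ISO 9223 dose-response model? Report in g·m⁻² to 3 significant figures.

D(20) = 1.31e+03 g·m⁻²

carbon steel: temperature factor f = +0.150·(-8.3) = -1.2450
  Pd branch = 1.77·Pd^0.52·e^(0.02·RH+f) = 15.75 μm/a
  Sd branch = 0.102·Sd^0.62·e^(0.033·RH+0.04·T) = 19.14 μm/a
  sum: 15.75 + 19.14 → r_corr = 34.89 μm/a
Power-law: D(20) = r_corr · 20^0.523
  D(20) = 34.89 × 20^0.523 = 34.89 × 4.791 = 167.2 μm
  Mass loss = 167.2 μm × 7.85 g/cm³ = 1312 g·m⁻²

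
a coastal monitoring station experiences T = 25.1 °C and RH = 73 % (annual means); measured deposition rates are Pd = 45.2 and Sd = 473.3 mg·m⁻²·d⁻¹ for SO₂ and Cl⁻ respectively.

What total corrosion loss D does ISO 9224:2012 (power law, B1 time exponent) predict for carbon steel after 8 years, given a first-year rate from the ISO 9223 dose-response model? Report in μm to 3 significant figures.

carbon steel: T>10 °C ⇒ hinge -0.054·(25.1−10) = -0.8154
  sulphur-dioxide contribution → 24.47 μm/a
  chloride contribution → 141.1 μm/a
  total first-year rate 165.5 μm/a
Long-term exponent b (ISO 9224 Table 2, B1) = 0.523
  D(8) = 165.5 × 8^0.523 = 165.5 × 2.967 = 491.1 μm

D(8) = 491 μm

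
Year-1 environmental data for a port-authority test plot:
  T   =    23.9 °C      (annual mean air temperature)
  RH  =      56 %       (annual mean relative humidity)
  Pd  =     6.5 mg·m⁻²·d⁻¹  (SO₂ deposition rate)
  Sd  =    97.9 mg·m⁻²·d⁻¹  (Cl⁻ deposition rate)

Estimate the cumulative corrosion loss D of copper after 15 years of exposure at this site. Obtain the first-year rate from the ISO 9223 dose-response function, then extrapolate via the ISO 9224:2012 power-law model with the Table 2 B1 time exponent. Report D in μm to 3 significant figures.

copper: f(T) = -0.080·(T−10) [T>10 °C] = -1.1120
  Pd branch = 0.0053·Pd^0.26·e^(0.059·RH+f) = 0.0772 μm/a
  Sd branch = 0.01025·Sd^0.27·e^(0.036·RH+0.049·T) = 0.8558 μm/a
  r_corr = 0.0772 + 0.8558 = 0.933 μm/a
ISO 9224: D(t) = r_corr · t^b with b = 0.667 (copper, B1)
  D(15) = 0.933 × 15^0.667 = 0.933 × 6.088 = 5.68 μm

D(15) = 5.68 μm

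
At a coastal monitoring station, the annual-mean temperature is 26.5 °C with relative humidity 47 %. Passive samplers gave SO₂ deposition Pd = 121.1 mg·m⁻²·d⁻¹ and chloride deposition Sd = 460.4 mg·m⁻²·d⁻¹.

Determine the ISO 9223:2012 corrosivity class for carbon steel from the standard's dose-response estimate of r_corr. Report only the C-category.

C5

carbon steel: f(T) = -0.054·(T−10) [T>10 °C] = -0.8910
  Pd branch = 1.77·Pd^0.52·e^(0.02·RH+f) = 22.52 μm/a
  Cl⁻ term: 0.102·460.4^0.62·exp(0.033·47+0.04·26.5) = 62.19
  sum: 22.52 + 62.19 → r_corr = 84.7 μm/a
84.7 μm/a falls in (80, 200] for carbon steel → category C5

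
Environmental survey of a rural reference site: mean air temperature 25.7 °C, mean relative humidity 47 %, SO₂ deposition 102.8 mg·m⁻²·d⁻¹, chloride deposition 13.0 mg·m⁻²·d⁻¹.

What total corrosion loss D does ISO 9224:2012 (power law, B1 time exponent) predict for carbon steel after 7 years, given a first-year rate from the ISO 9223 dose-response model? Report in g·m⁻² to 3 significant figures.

D(7) = 612 g·m⁻²

carbon steel: f(T) = -0.054·(T−10) [T>10 °C] = -0.8478
  sulphur-dioxide contribution → 21.59 μm/a
  chloride contribution → 6.596 μm/a
  ⇒ r_corr(carbon steel) = 28.19 μm/a
Long-term exponent b (ISO 9224 Table 2, B1) = 0.523
  D(7) = 28.19 × 7^0.523 = 28.19 × 2.767 = 77.99 μm
  Mass loss = 77.99 μm × 7.85 g/cm³ = 612.2 g·m⁻²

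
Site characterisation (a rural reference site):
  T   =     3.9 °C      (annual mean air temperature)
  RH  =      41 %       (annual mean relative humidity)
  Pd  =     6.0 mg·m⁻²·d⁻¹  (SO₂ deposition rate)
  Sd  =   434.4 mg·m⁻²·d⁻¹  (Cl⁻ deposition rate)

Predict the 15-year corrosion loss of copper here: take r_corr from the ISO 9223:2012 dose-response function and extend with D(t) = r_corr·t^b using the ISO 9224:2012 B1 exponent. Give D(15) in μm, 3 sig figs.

D(15) = 1.97 μm

copper: T≤10 °C ⇒ hinge +0.126·(3.9−10) = -0.7686
  Pd branch = 0.0053·Pd^0.26·e^(0.059·RH+f) = 0.04399 μm/a
  Cl⁻ term: 0.01025·434.4^0.27·exp(0.036·41+0.049·3.9) = 0.2799
  sum: 0.04399 + 0.2799 → r_corr = 0.3239 μm/a
Long-term exponent b (ISO 9224 Table 2, B1) = 0.667
  D(15) = 0.3239 × 15^0.667 = 0.3239 × 6.088 = 1.972 μm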